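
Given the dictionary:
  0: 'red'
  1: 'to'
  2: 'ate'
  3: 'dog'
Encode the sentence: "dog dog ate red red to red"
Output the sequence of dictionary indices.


Look up each word in the dictionary:
  'dog' -> 3
  'dog' -> 3
  'ate' -> 2
  'red' -> 0
  'red' -> 0
  'to' -> 1
  'red' -> 0

Encoded: [3, 3, 2, 0, 0, 1, 0]


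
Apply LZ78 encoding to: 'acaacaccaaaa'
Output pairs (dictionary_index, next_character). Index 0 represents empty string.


LZ78 encoding steps:
Dictionary: {0: ''}
Step 1: w='' (idx 0), next='a' -> output (0, 'a'), add 'a' as idx 1
Step 2: w='' (idx 0), next='c' -> output (0, 'c'), add 'c' as idx 2
Step 3: w='a' (idx 1), next='a' -> output (1, 'a'), add 'aa' as idx 3
Step 4: w='c' (idx 2), next='a' -> output (2, 'a'), add 'ca' as idx 4
Step 5: w='c' (idx 2), next='c' -> output (2, 'c'), add 'cc' as idx 5
Step 6: w='aa' (idx 3), next='a' -> output (3, 'a'), add 'aaa' as idx 6
Step 7: w='a' (idx 1), end of input -> output (1, '')


Encoded: [(0, 'a'), (0, 'c'), (1, 'a'), (2, 'a'), (2, 'c'), (3, 'a'), (1, '')]


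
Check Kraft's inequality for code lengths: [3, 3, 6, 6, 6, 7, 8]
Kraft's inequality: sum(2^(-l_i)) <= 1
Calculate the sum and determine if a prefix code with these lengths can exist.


Sum = 2^(-3) + 2^(-3) + 2^(-6) + 2^(-6) + 2^(-6) + 2^(-7) + 2^(-8)
    = 0.125 + 0.125 + 0.015625 + 0.015625 + 0.015625 + 0.0078125 + 0.00390625
    = 79/256 = 0.30859375
Since 0.30859375 <= 1, Kraft's inequality IS satisfied.
A prefix code with these lengths CAN exist.

Kraft sum = 0.30859375. Satisfied.


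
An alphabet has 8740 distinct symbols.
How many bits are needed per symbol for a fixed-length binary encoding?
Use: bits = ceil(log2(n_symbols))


log2(8740) = 13.0934
Bracket: 2^13 = 8192 < 8740 <= 2^14 = 16384
So ceil(log2(8740)) = 14

bits = ceil(log2(8740)) = ceil(13.0934) = 14 bits


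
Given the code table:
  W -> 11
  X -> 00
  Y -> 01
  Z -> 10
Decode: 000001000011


Decoding:
00 -> X
00 -> X
01 -> Y
00 -> X
00 -> X
11 -> W


Result: XXYXXW


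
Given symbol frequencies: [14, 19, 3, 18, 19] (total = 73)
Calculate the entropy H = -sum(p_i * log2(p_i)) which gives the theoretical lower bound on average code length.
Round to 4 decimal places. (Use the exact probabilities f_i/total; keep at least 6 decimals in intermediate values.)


Per-symbol terms -p_i * log2(p_i) with p_i = f_i/73:
  p = 14/73 = 0.191781: log2(p) = -2.382470, -p*log2(p) = 0.456912
  p = 19/73 = 0.260274: log2(p) = -1.941897, -p*log2(p) = 0.505425
  p = 3/73 = 0.041096: log2(p) = -4.604862, -p*log2(p) = 0.189241
  p = 18/73 = 0.246575: log2(p) = -2.019900, -p*log2(p) = 0.498057
  p = 19/73 = 0.260274: log2(p) = -1.941897, -p*log2(p) = 0.505425
H = 0.456912 + 0.505425 + 0.189241 + 0.498057 + 0.505425 = 2.155060

H = 2.1551 bits/symbol


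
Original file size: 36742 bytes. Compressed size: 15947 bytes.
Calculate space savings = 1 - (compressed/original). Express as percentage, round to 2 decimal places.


ratio = compressed/original = 15947/36742 = 0.434026
savings = 1 - ratio = 1 - 0.434026 = 0.565974
as a percentage: 0.565974 * 100 = 56.6%

Space savings = 1 - 15947/36742 = 56.6%


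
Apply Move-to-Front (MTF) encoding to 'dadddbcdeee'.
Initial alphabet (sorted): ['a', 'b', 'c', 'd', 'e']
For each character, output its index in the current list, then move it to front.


MTF encoding:
'd': index 3 in ['a', 'b', 'c', 'd', 'e'] -> ['d', 'a', 'b', 'c', 'e']
'a': index 1 in ['d', 'a', 'b', 'c', 'e'] -> ['a', 'd', 'b', 'c', 'e']
'd': index 1 in ['a', 'd', 'b', 'c', 'e'] -> ['d', 'a', 'b', 'c', 'e']
'd': index 0 in ['d', 'a', 'b', 'c', 'e'] -> ['d', 'a', 'b', 'c', 'e']
'd': index 0 in ['d', 'a', 'b', 'c', 'e'] -> ['d', 'a', 'b', 'c', 'e']
'b': index 2 in ['d', 'a', 'b', 'c', 'e'] -> ['b', 'd', 'a', 'c', 'e']
'c': index 3 in ['b', 'd', 'a', 'c', 'e'] -> ['c', 'b', 'd', 'a', 'e']
'd': index 2 in ['c', 'b', 'd', 'a', 'e'] -> ['d', 'c', 'b', 'a', 'e']
'e': index 4 in ['d', 'c', 'b', 'a', 'e'] -> ['e', 'd', 'c', 'b', 'a']
'e': index 0 in ['e', 'd', 'c', 'b', 'a'] -> ['e', 'd', 'c', 'b', 'a']
'e': index 0 in ['e', 'd', 'c', 'b', 'a'] -> ['e', 'd', 'c', 'b', 'a']


Output: [3, 1, 1, 0, 0, 2, 3, 2, 4, 0, 0]


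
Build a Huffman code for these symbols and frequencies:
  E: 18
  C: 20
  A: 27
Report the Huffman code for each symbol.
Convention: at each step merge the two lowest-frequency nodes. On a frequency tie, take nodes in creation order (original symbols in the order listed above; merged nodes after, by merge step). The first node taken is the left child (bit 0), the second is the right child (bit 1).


Huffman tree construction:
Step 1: Merge E(18) + C(20) = 38
Step 2: Merge A(27) + (E+C)(38) = 65
Read each symbol's code off the tree from the root (left child = 0, right child = 1).

Codes:
  E: 10 (length 2)
  C: 11 (length 2)
  A: 0 (length 1)
Average code length: 103/65 = 1.5846 bits/symbol


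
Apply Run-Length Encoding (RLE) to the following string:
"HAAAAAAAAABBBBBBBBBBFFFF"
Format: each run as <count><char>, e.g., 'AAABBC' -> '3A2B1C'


Scanning runs left to right:
  i=0: run of 'H' x 1 -> '1H'
  i=1: run of 'A' x 9 -> '9A'
  i=10: run of 'B' x 10 -> '10B'
  i=20: run of 'F' x 4 -> '4F'

RLE = 1H9A10B4F


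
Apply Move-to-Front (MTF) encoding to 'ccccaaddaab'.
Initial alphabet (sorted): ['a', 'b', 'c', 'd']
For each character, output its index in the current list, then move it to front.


MTF encoding:
'c': index 2 in ['a', 'b', 'c', 'd'] -> ['c', 'a', 'b', 'd']
'c': index 0 in ['c', 'a', 'b', 'd'] -> ['c', 'a', 'b', 'd']
'c': index 0 in ['c', 'a', 'b', 'd'] -> ['c', 'a', 'b', 'd']
'c': index 0 in ['c', 'a', 'b', 'd'] -> ['c', 'a', 'b', 'd']
'a': index 1 in ['c', 'a', 'b', 'd'] -> ['a', 'c', 'b', 'd']
'a': index 0 in ['a', 'c', 'b', 'd'] -> ['a', 'c', 'b', 'd']
'd': index 3 in ['a', 'c', 'b', 'd'] -> ['d', 'a', 'c', 'b']
'd': index 0 in ['d', 'a', 'c', 'b'] -> ['d', 'a', 'c', 'b']
'a': index 1 in ['d', 'a', 'c', 'b'] -> ['a', 'd', 'c', 'b']
'a': index 0 in ['a', 'd', 'c', 'b'] -> ['a', 'd', 'c', 'b']
'b': index 3 in ['a', 'd', 'c', 'b'] -> ['b', 'a', 'd', 'c']


Output: [2, 0, 0, 0, 1, 0, 3, 0, 1, 0, 3]


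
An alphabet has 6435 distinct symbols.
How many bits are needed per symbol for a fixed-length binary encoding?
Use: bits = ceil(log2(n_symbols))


log2(6435) = 12.6517
Bracket: 2^12 = 4096 < 6435 <= 2^13 = 8192
So ceil(log2(6435)) = 13

bits = ceil(log2(6435)) = ceil(12.6517) = 13 bits


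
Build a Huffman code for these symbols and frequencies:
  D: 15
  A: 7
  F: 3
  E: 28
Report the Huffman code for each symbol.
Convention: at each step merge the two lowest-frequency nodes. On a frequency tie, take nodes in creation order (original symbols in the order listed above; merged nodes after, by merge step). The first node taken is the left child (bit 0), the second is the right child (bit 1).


Huffman tree construction:
Step 1: Merge F(3) + A(7) = 10
Step 2: Merge (F+A)(10) + D(15) = 25
Step 3: Merge ((F+A)+D)(25) + E(28) = 53
Read each symbol's code off the tree from the root (left child = 0, right child = 1).

Codes:
  D: 01 (length 2)
  A: 001 (length 3)
  F: 000 (length 3)
  E: 1 (length 1)
Average code length: 88/53 = 1.6604 bits/symbol


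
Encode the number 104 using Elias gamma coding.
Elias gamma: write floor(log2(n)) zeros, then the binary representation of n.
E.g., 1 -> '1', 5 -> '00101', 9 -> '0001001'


num_bits = floor(log2(104)) + 1 = 7
leading_zeros = num_bits - 1 = 6
binary(104) = 1101000

Elias gamma(104) = '000000' + '1101000' = 0000001101000 (13 bits)


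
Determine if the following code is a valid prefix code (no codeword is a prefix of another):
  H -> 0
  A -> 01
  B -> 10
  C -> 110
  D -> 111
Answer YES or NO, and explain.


Checking each pair (does one codeword prefix another?):
  H='0' vs A='01': prefix -- VIOLATION

NO -- this is NOT a valid prefix code. H (0) is a prefix of A (01).


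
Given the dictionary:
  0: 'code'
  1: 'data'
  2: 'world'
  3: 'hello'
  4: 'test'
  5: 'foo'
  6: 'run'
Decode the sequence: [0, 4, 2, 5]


Look up each index in the dictionary:
  0 -> 'code'
  4 -> 'test'
  2 -> 'world'
  5 -> 'foo'

Decoded: "code test world foo"


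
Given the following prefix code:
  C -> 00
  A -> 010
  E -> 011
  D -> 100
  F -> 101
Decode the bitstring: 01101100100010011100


Decoding step by step:
Bits 011 -> E
Bits 011 -> E
Bits 00 -> C
Bits 100 -> D
Bits 010 -> A
Bits 011 -> E
Bits 100 -> D


Decoded message: EECDAED


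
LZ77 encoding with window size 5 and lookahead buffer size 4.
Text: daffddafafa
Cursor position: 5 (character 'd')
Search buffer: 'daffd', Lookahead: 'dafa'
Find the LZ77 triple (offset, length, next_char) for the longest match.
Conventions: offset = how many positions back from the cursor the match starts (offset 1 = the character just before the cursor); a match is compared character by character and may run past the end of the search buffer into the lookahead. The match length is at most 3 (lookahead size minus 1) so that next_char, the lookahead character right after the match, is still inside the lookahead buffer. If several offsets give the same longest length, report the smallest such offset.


Try each offset into the search buffer:
  offset=1 (pos 4, char 'd'): match length 1
  offset=2 (pos 3, char 'f'): match length 0
  offset=3 (pos 2, char 'f'): match length 0
  offset=4 (pos 1, char 'a'): match length 0
  offset=5 (pos 0, char 'd'): match length 3
Longest match has length 3 at offset 5.
next_char = character at position 5 + 3 = 8 -> 'a'

Best match: offset=5, length=3 (matching 'daf' starting at position 0)
LZ77 triple: (5, 3, 'a')


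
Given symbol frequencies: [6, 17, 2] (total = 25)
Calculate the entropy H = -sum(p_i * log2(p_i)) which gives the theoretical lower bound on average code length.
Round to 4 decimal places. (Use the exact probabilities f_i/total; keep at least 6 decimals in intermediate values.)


Per-symbol terms -p_i * log2(p_i) with p_i = f_i/25:
  p = 6/25 = 0.240000: log2(p) = -2.058894, -p*log2(p) = 0.494134
  p = 17/25 = 0.680000: log2(p) = -0.556393, -p*log2(p) = 0.378347
  p = 2/25 = 0.080000: log2(p) = -3.643856, -p*log2(p) = 0.291508
H = 0.494134 + 0.378347 + 0.291508 = 1.163989

H = 1.164 bits/symbol


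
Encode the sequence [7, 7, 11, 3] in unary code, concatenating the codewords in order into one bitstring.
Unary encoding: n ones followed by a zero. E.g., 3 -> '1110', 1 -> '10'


Encode each number as n ones followed by a terminating 0:
  7 -> 11111110 (8 bits)
  7 -> 11111110 (8 bits)
  11 -> 111111111110 (12 bits)
  3 -> 1110 (4 bits)
Total length = 8 + 8 + 12 + 4 = 32 bits.

Unary([7, 7, 11, 3]) = 11111110111111101111111111101110 (32 bits)


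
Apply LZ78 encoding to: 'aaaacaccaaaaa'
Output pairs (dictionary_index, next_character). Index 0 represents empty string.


LZ78 encoding steps:
Dictionary: {0: ''}
Step 1: w='' (idx 0), next='a' -> output (0, 'a'), add 'a' as idx 1
Step 2: w='a' (idx 1), next='a' -> output (1, 'a'), add 'aa' as idx 2
Step 3: w='a' (idx 1), next='c' -> output (1, 'c'), add 'ac' as idx 3
Step 4: w='ac' (idx 3), next='c' -> output (3, 'c'), add 'acc' as idx 4
Step 5: w='aa' (idx 2), next='a' -> output (2, 'a'), add 'aaa' as idx 5
Step 6: w='aa' (idx 2), end of input -> output (2, '')


Encoded: [(0, 'a'), (1, 'a'), (1, 'c'), (3, 'c'), (2, 'a'), (2, '')]


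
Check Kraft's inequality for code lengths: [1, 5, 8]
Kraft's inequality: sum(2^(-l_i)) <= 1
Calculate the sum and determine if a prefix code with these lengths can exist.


Sum = 2^(-1) + 2^(-5) + 2^(-8)
    = 0.5 + 0.03125 + 0.00390625
    = 137/256 = 0.53515625
Since 0.53515625 <= 1, Kraft's inequality IS satisfied.
A prefix code with these lengths CAN exist.

Kraft sum = 0.53515625. Satisfied.


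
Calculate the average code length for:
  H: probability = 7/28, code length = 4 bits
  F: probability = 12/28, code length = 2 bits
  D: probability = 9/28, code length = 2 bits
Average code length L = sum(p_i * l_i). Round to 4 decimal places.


Weighted contributions p_i * l_i:
  H: (7/28) * 4 = 28/28
  F: (12/28) * 2 = 24/28
  D: (9/28) * 2 = 18/28
Sum = (28 + 24 + 18)/28 = 70/28

L = 70/28 = 2.5000 bits/symbol


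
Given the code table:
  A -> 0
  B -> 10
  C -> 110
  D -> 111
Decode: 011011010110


Decoding:
0 -> A
110 -> C
110 -> C
10 -> B
110 -> C


Result: ACCBC


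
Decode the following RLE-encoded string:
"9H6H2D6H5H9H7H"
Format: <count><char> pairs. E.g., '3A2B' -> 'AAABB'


Expanding each <count><char> pair:
  9H -> 'HHHHHHHHH'
  6H -> 'HHHHHH'
  2D -> 'DD'
  6H -> 'HHHHHH'
  5H -> 'HHHHH'
  9H -> 'HHHHHHHHH'
  7H -> 'HHHHHHH'

Decoded = HHHHHHHHHHHHHHHDDHHHHHHHHHHHHHHHHHHHHHHHHHHH


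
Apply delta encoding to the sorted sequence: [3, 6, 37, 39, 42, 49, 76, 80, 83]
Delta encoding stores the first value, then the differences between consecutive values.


First value: 3
Deltas:
  6 - 3 = 3
  37 - 6 = 31
  39 - 37 = 2
  42 - 39 = 3
  49 - 42 = 7
  76 - 49 = 27
  80 - 76 = 4
  83 - 80 = 3


Delta encoded: [3, 3, 31, 2, 3, 7, 27, 4, 3]


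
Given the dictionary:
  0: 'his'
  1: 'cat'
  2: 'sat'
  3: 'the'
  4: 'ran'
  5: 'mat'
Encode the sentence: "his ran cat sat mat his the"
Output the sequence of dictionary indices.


Look up each word in the dictionary:
  'his' -> 0
  'ran' -> 4
  'cat' -> 1
  'sat' -> 2
  'mat' -> 5
  'his' -> 0
  'the' -> 3

Encoded: [0, 4, 1, 2, 5, 0, 3]


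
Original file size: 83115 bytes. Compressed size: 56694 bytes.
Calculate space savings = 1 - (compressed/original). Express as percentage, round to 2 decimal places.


ratio = compressed/original = 56694/83115 = 0.682115
savings = 1 - ratio = 1 - 0.682115 = 0.317885
as a percentage: 0.317885 * 100 = 31.79%

Space savings = 1 - 56694/83115 = 31.79%


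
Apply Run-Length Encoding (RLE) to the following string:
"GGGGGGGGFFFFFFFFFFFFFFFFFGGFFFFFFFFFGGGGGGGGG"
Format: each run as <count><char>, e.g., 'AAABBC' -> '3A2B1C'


Scanning runs left to right:
  i=0: run of 'G' x 8 -> '8G'
  i=8: run of 'F' x 17 -> '17F'
  i=25: run of 'G' x 2 -> '2G'
  i=27: run of 'F' x 9 -> '9F'
  i=36: run of 'G' x 9 -> '9G'

RLE = 8G17F2G9F9G


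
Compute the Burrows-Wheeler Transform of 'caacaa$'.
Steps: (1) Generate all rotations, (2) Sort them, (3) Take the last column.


Rotations (sorted):
  0: $caacaa -> last char: a
  1: a$caaca -> last char: a
  2: aa$caac -> last char: c
  3: aacaa$c -> last char: c
  4: acaa$ca -> last char: a
  5: caa$caa -> last char: a
  6: caacaa$ -> last char: $


BWT = aaccaa$


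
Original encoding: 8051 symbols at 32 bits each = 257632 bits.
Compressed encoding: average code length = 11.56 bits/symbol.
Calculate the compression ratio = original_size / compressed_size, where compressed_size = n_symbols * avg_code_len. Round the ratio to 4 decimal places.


original_size = n_symbols * orig_bits = 8051 * 32 = 257632 bits
compressed_size = n_symbols * avg_code_len = 8051 * 11.56 = 93069.56 bits
ratio = original_size / compressed_size = 257632 / 93069.56 = 2.7682

Compression ratio = 2.7682


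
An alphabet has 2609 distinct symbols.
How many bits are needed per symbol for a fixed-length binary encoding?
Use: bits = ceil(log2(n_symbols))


log2(2609) = 11.3493
Bracket: 2^11 = 2048 < 2609 <= 2^12 = 4096
So ceil(log2(2609)) = 12

bits = ceil(log2(2609)) = ceil(11.3493) = 12 bits


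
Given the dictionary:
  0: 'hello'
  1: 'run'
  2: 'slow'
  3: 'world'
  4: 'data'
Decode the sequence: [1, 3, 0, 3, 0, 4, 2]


Look up each index in the dictionary:
  1 -> 'run'
  3 -> 'world'
  0 -> 'hello'
  3 -> 'world'
  0 -> 'hello'
  4 -> 'data'
  2 -> 'slow'

Decoded: "run world hello world hello data slow"


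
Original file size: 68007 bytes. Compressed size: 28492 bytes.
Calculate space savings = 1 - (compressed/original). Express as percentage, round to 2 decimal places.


ratio = compressed/original = 28492/68007 = 0.418957
savings = 1 - ratio = 1 - 0.418957 = 0.581043
as a percentage: 0.581043 * 100 = 58.1%

Space savings = 1 - 28492/68007 = 58.1%


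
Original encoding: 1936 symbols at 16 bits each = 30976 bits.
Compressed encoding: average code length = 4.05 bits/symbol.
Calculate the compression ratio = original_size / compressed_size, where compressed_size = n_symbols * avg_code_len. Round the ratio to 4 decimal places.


original_size = n_symbols * orig_bits = 1936 * 16 = 30976 bits
compressed_size = n_symbols * avg_code_len = 1936 * 4.05 = 7840.8 bits
ratio = original_size / compressed_size = 30976 / 7840.8 = 3.9506

Compression ratio = 3.9506


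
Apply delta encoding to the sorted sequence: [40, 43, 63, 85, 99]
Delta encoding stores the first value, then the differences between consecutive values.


First value: 40
Deltas:
  43 - 40 = 3
  63 - 43 = 20
  85 - 63 = 22
  99 - 85 = 14


Delta encoded: [40, 3, 20, 22, 14]


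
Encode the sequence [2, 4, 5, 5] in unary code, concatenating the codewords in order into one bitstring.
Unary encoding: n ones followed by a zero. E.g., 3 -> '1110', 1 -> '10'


Encode each number as n ones followed by a terminating 0:
  2 -> 110 (3 bits)
  4 -> 11110 (5 bits)
  5 -> 111110 (6 bits)
  5 -> 111110 (6 bits)
Total length = 3 + 5 + 6 + 6 = 20 bits.

Unary([2, 4, 5, 5]) = 11011110111110111110 (20 bits)


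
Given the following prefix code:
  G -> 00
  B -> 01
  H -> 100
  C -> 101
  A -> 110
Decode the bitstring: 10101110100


Decoding step by step:
Bits 101 -> C
Bits 01 -> B
Bits 110 -> A
Bits 100 -> H


Decoded message: CBAH


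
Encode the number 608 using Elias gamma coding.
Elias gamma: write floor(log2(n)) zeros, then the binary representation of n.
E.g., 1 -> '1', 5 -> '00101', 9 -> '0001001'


num_bits = floor(log2(608)) + 1 = 10
leading_zeros = num_bits - 1 = 9
binary(608) = 1001100000

Elias gamma(608) = '000000000' + '1001100000' = 0000000001001100000 (19 bits)


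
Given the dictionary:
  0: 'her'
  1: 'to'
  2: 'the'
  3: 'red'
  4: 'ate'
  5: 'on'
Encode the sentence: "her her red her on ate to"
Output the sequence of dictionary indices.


Look up each word in the dictionary:
  'her' -> 0
  'her' -> 0
  'red' -> 3
  'her' -> 0
  'on' -> 5
  'ate' -> 4
  'to' -> 1

Encoded: [0, 0, 3, 0, 5, 4, 1]


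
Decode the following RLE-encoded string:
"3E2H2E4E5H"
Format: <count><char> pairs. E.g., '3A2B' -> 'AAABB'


Expanding each <count><char> pair:
  3E -> 'EEE'
  2H -> 'HH'
  2E -> 'EE'
  4E -> 'EEEE'
  5H -> 'HHHHH'

Decoded = EEEHHEEEEEEHHHHH


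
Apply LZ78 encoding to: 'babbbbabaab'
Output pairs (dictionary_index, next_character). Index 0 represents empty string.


LZ78 encoding steps:
Dictionary: {0: ''}
Step 1: w='' (idx 0), next='b' -> output (0, 'b'), add 'b' as idx 1
Step 2: w='' (idx 0), next='a' -> output (0, 'a'), add 'a' as idx 2
Step 3: w='b' (idx 1), next='b' -> output (1, 'b'), add 'bb' as idx 3
Step 4: w='bb' (idx 3), next='a' -> output (3, 'a'), add 'bba' as idx 4
Step 5: w='b' (idx 1), next='a' -> output (1, 'a'), add 'ba' as idx 5
Step 6: w='a' (idx 2), next='b' -> output (2, 'b'), add 'ab' as idx 6


Encoded: [(0, 'b'), (0, 'a'), (1, 'b'), (3, 'a'), (1, 'a'), (2, 'b')]


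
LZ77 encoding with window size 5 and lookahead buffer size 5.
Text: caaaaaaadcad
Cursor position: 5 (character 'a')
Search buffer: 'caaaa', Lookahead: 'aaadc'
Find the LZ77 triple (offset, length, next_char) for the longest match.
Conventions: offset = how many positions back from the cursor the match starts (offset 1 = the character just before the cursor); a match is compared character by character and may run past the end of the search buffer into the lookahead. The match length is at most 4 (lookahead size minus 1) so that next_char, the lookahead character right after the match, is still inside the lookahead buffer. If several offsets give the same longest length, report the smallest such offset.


Try each offset into the search buffer:
  offset=1 (pos 4, char 'a'): match length 3
  offset=2 (pos 3, char 'a'): match length 3
  offset=3 (pos 2, char 'a'): match length 3
  offset=4 (pos 1, char 'a'): match length 3
  offset=5 (pos 0, char 'c'): match length 0
Longest match has length 3, found at offsets 1, 2, 3, 4; take the smallest, offset 1.
next_char = character at position 5 + 3 = 8 -> 'd'

Best match: offset=1, length=3 (matching 'aaa' starting at position 4)
LZ77 triple: (1, 3, 'd')


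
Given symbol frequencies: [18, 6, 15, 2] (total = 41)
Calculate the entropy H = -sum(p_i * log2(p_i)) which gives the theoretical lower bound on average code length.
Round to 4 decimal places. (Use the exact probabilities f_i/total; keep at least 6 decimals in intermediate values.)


Per-symbol terms -p_i * log2(p_i) with p_i = f_i/41:
  p = 18/41 = 0.439024: log2(p) = -1.187627, -p*log2(p) = 0.521397
  p = 6/41 = 0.146341: log2(p) = -2.772590, -p*log2(p) = 0.405745
  p = 15/41 = 0.365854: log2(p) = -1.450661, -p*log2(p) = 0.530730
  p = 2/41 = 0.048780: log2(p) = -4.357552, -p*log2(p) = 0.212564
H = 0.521397 + 0.405745 + 0.530730 + 0.212564 = 1.670436

H = 1.6704 bits/symbol


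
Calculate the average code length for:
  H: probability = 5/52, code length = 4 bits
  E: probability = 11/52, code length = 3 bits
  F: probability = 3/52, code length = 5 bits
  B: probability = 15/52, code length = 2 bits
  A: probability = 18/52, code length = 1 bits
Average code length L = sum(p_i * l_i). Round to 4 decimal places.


Weighted contributions p_i * l_i:
  H: (5/52) * 4 = 20/52
  E: (11/52) * 3 = 33/52
  F: (3/52) * 5 = 15/52
  B: (15/52) * 2 = 30/52
  A: (18/52) * 1 = 18/52
Sum = (20 + 33 + 15 + 30 + 18)/52 = 116/52

L = 116/52 = 2.2308 bits/symbol


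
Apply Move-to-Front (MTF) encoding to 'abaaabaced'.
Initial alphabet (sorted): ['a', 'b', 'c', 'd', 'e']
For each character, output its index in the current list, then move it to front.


MTF encoding:
'a': index 0 in ['a', 'b', 'c', 'd', 'e'] -> ['a', 'b', 'c', 'd', 'e']
'b': index 1 in ['a', 'b', 'c', 'd', 'e'] -> ['b', 'a', 'c', 'd', 'e']
'a': index 1 in ['b', 'a', 'c', 'd', 'e'] -> ['a', 'b', 'c', 'd', 'e']
'a': index 0 in ['a', 'b', 'c', 'd', 'e'] -> ['a', 'b', 'c', 'd', 'e']
'a': index 0 in ['a', 'b', 'c', 'd', 'e'] -> ['a', 'b', 'c', 'd', 'e']
'b': index 1 in ['a', 'b', 'c', 'd', 'e'] -> ['b', 'a', 'c', 'd', 'e']
'a': index 1 in ['b', 'a', 'c', 'd', 'e'] -> ['a', 'b', 'c', 'd', 'e']
'c': index 2 in ['a', 'b', 'c', 'd', 'e'] -> ['c', 'a', 'b', 'd', 'e']
'e': index 4 in ['c', 'a', 'b', 'd', 'e'] -> ['e', 'c', 'a', 'b', 'd']
'd': index 4 in ['e', 'c', 'a', 'b', 'd'] -> ['d', 'e', 'c', 'a', 'b']


Output: [0, 1, 1, 0, 0, 1, 1, 2, 4, 4]


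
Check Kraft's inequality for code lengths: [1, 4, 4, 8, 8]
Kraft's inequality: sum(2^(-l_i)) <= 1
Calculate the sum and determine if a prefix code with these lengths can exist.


Sum = 2^(-1) + 2^(-4) + 2^(-4) + 2^(-8) + 2^(-8)
    = 0.5 + 0.0625 + 0.0625 + 0.00390625 + 0.00390625
    = 162/256 = 0.6328125
Since 0.6328125 <= 1, Kraft's inequality IS satisfied.
A prefix code with these lengths CAN exist.

Kraft sum = 0.6328125. Satisfied.


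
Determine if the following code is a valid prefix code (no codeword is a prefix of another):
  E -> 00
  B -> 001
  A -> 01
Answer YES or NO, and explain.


Checking each pair (does one codeword prefix another?):
  E='00' vs B='001': prefix -- VIOLATION

NO -- this is NOT a valid prefix code. E (00) is a prefix of B (001).


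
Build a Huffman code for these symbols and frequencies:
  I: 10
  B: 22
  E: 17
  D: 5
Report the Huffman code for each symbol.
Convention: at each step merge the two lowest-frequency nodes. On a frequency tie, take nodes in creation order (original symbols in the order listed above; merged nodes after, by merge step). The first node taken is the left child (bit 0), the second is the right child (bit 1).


Huffman tree construction:
Step 1: Merge D(5) + I(10) = 15
Step 2: Merge (D+I)(15) + E(17) = 32
Step 3: Merge B(22) + ((D+I)+E)(32) = 54
Read each symbol's code off the tree from the root (left child = 0, right child = 1).

Codes:
  I: 101 (length 3)
  B: 0 (length 1)
  E: 11 (length 2)
  D: 100 (length 3)
Average code length: 101/54 = 1.8704 bits/symbol


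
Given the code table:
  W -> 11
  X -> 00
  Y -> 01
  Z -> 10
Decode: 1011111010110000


Decoding:
10 -> Z
11 -> W
11 -> W
10 -> Z
10 -> Z
11 -> W
00 -> X
00 -> X


Result: ZWWZZWXX


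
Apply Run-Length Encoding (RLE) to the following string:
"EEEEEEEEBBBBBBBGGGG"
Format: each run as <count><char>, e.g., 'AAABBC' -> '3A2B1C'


Scanning runs left to right:
  i=0: run of 'E' x 8 -> '8E'
  i=8: run of 'B' x 7 -> '7B'
  i=15: run of 'G' x 4 -> '4G'

RLE = 8E7B4G


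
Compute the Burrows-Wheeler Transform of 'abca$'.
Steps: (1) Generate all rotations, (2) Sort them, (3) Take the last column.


Rotations (sorted):
  0: $abca -> last char: a
  1: a$abc -> last char: c
  2: abca$ -> last char: $
  3: bca$a -> last char: a
  4: ca$ab -> last char: b


BWT = ac$ab


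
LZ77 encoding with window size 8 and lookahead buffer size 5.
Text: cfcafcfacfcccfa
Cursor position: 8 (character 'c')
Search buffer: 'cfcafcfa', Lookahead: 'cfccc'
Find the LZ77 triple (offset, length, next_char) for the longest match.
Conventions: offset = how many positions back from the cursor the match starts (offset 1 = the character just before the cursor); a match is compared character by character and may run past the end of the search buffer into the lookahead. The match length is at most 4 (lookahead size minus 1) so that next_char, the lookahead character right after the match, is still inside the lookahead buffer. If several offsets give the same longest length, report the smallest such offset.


Try each offset into the search buffer:
  offset=1 (pos 7, char 'a'): match length 0
  offset=2 (pos 6, char 'f'): match length 0
  offset=3 (pos 5, char 'c'): match length 2
  offset=4 (pos 4, char 'f'): match length 0
  offset=5 (pos 3, char 'a'): match length 0
  offset=6 (pos 2, char 'c'): match length 1
  offset=7 (pos 1, char 'f'): match length 0
  offset=8 (pos 0, char 'c'): match length 3
Longest match has length 3 at offset 8.
next_char = character at position 8 + 3 = 11 -> 'c'

Best match: offset=8, length=3 (matching 'cfc' starting at position 0)
LZ77 triple: (8, 3, 'c')


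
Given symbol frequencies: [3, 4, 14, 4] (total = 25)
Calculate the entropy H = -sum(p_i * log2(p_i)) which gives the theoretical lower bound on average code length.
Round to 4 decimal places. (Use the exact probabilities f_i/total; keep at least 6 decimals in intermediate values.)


Per-symbol terms -p_i * log2(p_i) with p_i = f_i/25:
  p = 3/25 = 0.120000: log2(p) = -3.058894, -p*log2(p) = 0.367067
  p = 4/25 = 0.160000: log2(p) = -2.643856, -p*log2(p) = 0.423017
  p = 14/25 = 0.560000: log2(p) = -0.836501, -p*log2(p) = 0.468441
  p = 4/25 = 0.160000: log2(p) = -2.643856, -p*log2(p) = 0.423017
H = 0.367067 + 0.423017 + 0.468441 + 0.423017 = 1.681542

H = 1.6815 bits/symbol


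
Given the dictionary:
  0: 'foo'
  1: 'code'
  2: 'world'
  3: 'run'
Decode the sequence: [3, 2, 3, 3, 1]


Look up each index in the dictionary:
  3 -> 'run'
  2 -> 'world'
  3 -> 'run'
  3 -> 'run'
  1 -> 'code'

Decoded: "run world run run code"


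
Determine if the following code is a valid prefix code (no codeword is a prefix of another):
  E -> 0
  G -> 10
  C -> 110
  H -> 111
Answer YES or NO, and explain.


Checking each pair (does one codeword prefix another?):
  E='0' vs G='10': no prefix
  E='0' vs C='110': no prefix
  E='0' vs H='111': no prefix
  G='10' vs E='0': no prefix
  G='10' vs C='110': no prefix
  G='10' vs H='111': no prefix
  C='110' vs E='0': no prefix
  C='110' vs G='10': no prefix
  C='110' vs H='111': no prefix
  H='111' vs E='0': no prefix
  H='111' vs G='10': no prefix
  H='111' vs C='110': no prefix
No violation found over all pairs.

YES -- this is a valid prefix code. No codeword is a prefix of any other codeword.


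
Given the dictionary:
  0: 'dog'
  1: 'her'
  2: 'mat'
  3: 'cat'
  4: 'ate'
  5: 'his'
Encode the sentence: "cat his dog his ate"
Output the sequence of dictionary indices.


Look up each word in the dictionary:
  'cat' -> 3
  'his' -> 5
  'dog' -> 0
  'his' -> 5
  'ate' -> 4

Encoded: [3, 5, 0, 5, 4]


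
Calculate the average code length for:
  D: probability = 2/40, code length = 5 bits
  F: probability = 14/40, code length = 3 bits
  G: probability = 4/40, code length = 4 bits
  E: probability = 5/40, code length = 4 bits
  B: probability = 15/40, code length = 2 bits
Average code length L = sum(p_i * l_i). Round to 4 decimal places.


Weighted contributions p_i * l_i:
  D: (2/40) * 5 = 10/40
  F: (14/40) * 3 = 42/40
  G: (4/40) * 4 = 16/40
  E: (5/40) * 4 = 20/40
  B: (15/40) * 2 = 30/40
Sum = (10 + 42 + 16 + 20 + 30)/40 = 118/40

L = 118/40 = 2.9500 bits/symbol


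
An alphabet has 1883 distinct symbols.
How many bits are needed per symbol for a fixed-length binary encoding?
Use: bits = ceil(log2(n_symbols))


log2(1883) = 10.8788
Bracket: 2^10 = 1024 < 1883 <= 2^11 = 2048
So ceil(log2(1883)) = 11

bits = ceil(log2(1883)) = ceil(10.8788) = 11 bits


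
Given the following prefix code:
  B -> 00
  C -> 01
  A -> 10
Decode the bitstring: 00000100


Decoding step by step:
Bits 00 -> B
Bits 00 -> B
Bits 01 -> C
Bits 00 -> B


Decoded message: BBCB


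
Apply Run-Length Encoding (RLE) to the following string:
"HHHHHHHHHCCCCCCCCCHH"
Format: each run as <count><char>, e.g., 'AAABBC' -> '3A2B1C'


Scanning runs left to right:
  i=0: run of 'H' x 9 -> '9H'
  i=9: run of 'C' x 9 -> '9C'
  i=18: run of 'H' x 2 -> '2H'

RLE = 9H9C2H


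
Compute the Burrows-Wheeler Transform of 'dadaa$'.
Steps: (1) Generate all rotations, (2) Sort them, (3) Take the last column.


Rotations (sorted):
  0: $dadaa -> last char: a
  1: a$dada -> last char: a
  2: aa$dad -> last char: d
  3: adaa$d -> last char: d
  4: daa$da -> last char: a
  5: dadaa$ -> last char: $


BWT = aadda$


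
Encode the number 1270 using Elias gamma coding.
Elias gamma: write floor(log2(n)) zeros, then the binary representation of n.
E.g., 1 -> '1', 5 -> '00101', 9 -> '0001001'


num_bits = floor(log2(1270)) + 1 = 11
leading_zeros = num_bits - 1 = 10
binary(1270) = 10011110110

Elias gamma(1270) = '0000000000' + '10011110110' = 000000000010011110110 (21 bits)


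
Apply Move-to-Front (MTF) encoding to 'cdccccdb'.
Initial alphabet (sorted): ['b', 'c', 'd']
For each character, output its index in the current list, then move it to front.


MTF encoding:
'c': index 1 in ['b', 'c', 'd'] -> ['c', 'b', 'd']
'd': index 2 in ['c', 'b', 'd'] -> ['d', 'c', 'b']
'c': index 1 in ['d', 'c', 'b'] -> ['c', 'd', 'b']
'c': index 0 in ['c', 'd', 'b'] -> ['c', 'd', 'b']
'c': index 0 in ['c', 'd', 'b'] -> ['c', 'd', 'b']
'c': index 0 in ['c', 'd', 'b'] -> ['c', 'd', 'b']
'd': index 1 in ['c', 'd', 'b'] -> ['d', 'c', 'b']
'b': index 2 in ['d', 'c', 'b'] -> ['b', 'd', 'c']


Output: [1, 2, 1, 0, 0, 0, 1, 2]


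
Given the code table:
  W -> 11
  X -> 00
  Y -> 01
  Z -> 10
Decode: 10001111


Decoding:
10 -> Z
00 -> X
11 -> W
11 -> W


Result: ZXWW


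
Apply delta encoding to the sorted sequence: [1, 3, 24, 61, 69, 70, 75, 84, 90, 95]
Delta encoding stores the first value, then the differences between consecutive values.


First value: 1
Deltas:
  3 - 1 = 2
  24 - 3 = 21
  61 - 24 = 37
  69 - 61 = 8
  70 - 69 = 1
  75 - 70 = 5
  84 - 75 = 9
  90 - 84 = 6
  95 - 90 = 5


Delta encoded: [1, 2, 21, 37, 8, 1, 5, 9, 6, 5]


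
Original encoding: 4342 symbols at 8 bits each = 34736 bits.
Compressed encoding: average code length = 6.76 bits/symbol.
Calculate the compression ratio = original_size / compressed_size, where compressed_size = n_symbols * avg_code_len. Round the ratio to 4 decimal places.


original_size = n_symbols * orig_bits = 4342 * 8 = 34736 bits
compressed_size = n_symbols * avg_code_len = 4342 * 6.76 = 29351.92 bits
ratio = original_size / compressed_size = 34736 / 29351.92 = 1.1834

Compression ratio = 1.1834


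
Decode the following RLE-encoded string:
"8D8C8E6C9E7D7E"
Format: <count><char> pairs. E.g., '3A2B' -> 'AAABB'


Expanding each <count><char> pair:
  8D -> 'DDDDDDDD'
  8C -> 'CCCCCCCC'
  8E -> 'EEEEEEEE'
  6C -> 'CCCCCC'
  9E -> 'EEEEEEEEE'
  7D -> 'DDDDDDD'
  7E -> 'EEEEEEE'

Decoded = DDDDDDDDCCCCCCCCEEEEEEEECCCCCCEEEEEEEEEDDDDDDDEEEEEEE


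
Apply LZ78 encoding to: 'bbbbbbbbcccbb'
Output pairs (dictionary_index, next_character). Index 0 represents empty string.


LZ78 encoding steps:
Dictionary: {0: ''}
Step 1: w='' (idx 0), next='b' -> output (0, 'b'), add 'b' as idx 1
Step 2: w='b' (idx 1), next='b' -> output (1, 'b'), add 'bb' as idx 2
Step 3: w='bb' (idx 2), next='b' -> output (2, 'b'), add 'bbb' as idx 3
Step 4: w='bb' (idx 2), next='c' -> output (2, 'c'), add 'bbc' as idx 4
Step 5: w='' (idx 0), next='c' -> output (0, 'c'), add 'c' as idx 5
Step 6: w='c' (idx 5), next='b' -> output (5, 'b'), add 'cb' as idx 6
Step 7: w='b' (idx 1), end of input -> output (1, '')


Encoded: [(0, 'b'), (1, 'b'), (2, 'b'), (2, 'c'), (0, 'c'), (5, 'b'), (1, '')]


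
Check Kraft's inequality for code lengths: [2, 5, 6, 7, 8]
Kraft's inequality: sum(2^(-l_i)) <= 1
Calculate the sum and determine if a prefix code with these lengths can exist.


Sum = 2^(-2) + 2^(-5) + 2^(-6) + 2^(-7) + 2^(-8)
    = 0.25 + 0.03125 + 0.015625 + 0.0078125 + 0.00390625
    = 79/256 = 0.30859375
Since 0.30859375 <= 1, Kraft's inequality IS satisfied.
A prefix code with these lengths CAN exist.

Kraft sum = 0.30859375. Satisfied.


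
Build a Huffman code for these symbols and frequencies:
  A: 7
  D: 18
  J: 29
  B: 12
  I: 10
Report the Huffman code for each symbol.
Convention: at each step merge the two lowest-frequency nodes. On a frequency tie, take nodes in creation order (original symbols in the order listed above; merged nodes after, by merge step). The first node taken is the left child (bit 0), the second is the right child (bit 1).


Huffman tree construction:
Step 1: Merge A(7) + I(10) = 17
Step 2: Merge B(12) + (A+I)(17) = 29
Step 3: Merge D(18) + J(29) = 47
Step 4: Merge (B+(A+I))(29) + (D+J)(47) = 76
Read each symbol's code off the tree from the root (left child = 0, right child = 1).

Codes:
  A: 010 (length 3)
  D: 10 (length 2)
  J: 11 (length 2)
  B: 00 (length 2)
  I: 011 (length 3)
Average code length: 169/76 = 2.2237 bits/symbol


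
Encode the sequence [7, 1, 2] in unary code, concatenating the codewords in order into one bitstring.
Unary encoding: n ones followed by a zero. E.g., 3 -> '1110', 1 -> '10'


Encode each number as n ones followed by a terminating 0:
  7 -> 11111110 (8 bits)
  1 -> 10 (2 bits)
  2 -> 110 (3 bits)
Total length = 8 + 2 + 3 = 13 bits.

Unary([7, 1, 2]) = 1111111010110 (13 bits)


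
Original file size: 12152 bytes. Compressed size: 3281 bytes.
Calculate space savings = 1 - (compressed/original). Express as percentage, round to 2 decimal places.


ratio = compressed/original = 3281/12152 = 0.269997
savings = 1 - ratio = 1 - 0.269997 = 0.730003
as a percentage: 0.730003 * 100 = 73.0%

Space savings = 1 - 3281/12152 = 73.0%


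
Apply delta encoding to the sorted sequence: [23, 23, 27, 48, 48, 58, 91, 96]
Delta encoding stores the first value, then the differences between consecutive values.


First value: 23
Deltas:
  23 - 23 = 0
  27 - 23 = 4
  48 - 27 = 21
  48 - 48 = 0
  58 - 48 = 10
  91 - 58 = 33
  96 - 91 = 5


Delta encoded: [23, 0, 4, 21, 0, 10, 33, 5]


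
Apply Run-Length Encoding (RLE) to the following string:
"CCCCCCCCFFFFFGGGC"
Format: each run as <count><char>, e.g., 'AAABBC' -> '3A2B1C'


Scanning runs left to right:
  i=0: run of 'C' x 8 -> '8C'
  i=8: run of 'F' x 5 -> '5F'
  i=13: run of 'G' x 3 -> '3G'
  i=16: run of 'C' x 1 -> '1C'

RLE = 8C5F3G1C


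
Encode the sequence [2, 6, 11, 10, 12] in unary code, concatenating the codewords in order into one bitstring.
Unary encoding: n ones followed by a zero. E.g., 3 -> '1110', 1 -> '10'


Encode each number as n ones followed by a terminating 0:
  2 -> 110 (3 bits)
  6 -> 1111110 (7 bits)
  11 -> 111111111110 (12 bits)
  10 -> 11111111110 (11 bits)
  12 -> 1111111111110 (13 bits)
Total length = 3 + 7 + 12 + 11 + 13 = 46 bits.

Unary([2, 6, 11, 10, 12]) = 1101111110111111111110111111111101111111111110 (46 bits)


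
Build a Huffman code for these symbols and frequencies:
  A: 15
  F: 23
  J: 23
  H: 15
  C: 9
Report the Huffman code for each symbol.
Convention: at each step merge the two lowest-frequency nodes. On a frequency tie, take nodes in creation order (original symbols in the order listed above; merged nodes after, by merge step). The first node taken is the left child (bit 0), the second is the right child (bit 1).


Huffman tree construction:
Step 1: Merge C(9) + A(15) = 24
Step 2: Merge H(15) + F(23) = 38
Step 3: Merge J(23) + (C+A)(24) = 47
Step 4: Merge (H+F)(38) + (J+(C+A))(47) = 85
Read each symbol's code off the tree from the root (left child = 0, right child = 1).

Codes:
  A: 111 (length 3)
  F: 01 (length 2)
  J: 10 (length 2)
  H: 00 (length 2)
  C: 110 (length 3)
Average code length: 194/85 = 2.2824 bits/symbol


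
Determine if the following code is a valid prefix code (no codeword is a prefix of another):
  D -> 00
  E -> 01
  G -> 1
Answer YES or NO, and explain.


Checking each pair (does one codeword prefix another?):
  D='00' vs E='01': no prefix
  D='00' vs G='1': no prefix
  E='01' vs D='00': no prefix
  E='01' vs G='1': no prefix
  G='1' vs D='00': no prefix
  G='1' vs E='01': no prefix
No violation found over all pairs.

YES -- this is a valid prefix code. No codeword is a prefix of any other codeword.


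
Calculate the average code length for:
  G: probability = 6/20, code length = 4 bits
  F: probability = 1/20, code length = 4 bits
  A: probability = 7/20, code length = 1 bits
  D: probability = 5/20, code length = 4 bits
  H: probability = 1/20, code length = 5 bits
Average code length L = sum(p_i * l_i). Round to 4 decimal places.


Weighted contributions p_i * l_i:
  G: (6/20) * 4 = 24/20
  F: (1/20) * 4 = 4/20
  A: (7/20) * 1 = 7/20
  D: (5/20) * 4 = 20/20
  H: (1/20) * 5 = 5/20
Sum = (24 + 4 + 7 + 20 + 5)/20 = 60/20

L = 60/20 = 3.0000 bits/symbol


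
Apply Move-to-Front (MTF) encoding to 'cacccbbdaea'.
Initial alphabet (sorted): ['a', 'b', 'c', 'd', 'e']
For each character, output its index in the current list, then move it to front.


MTF encoding:
'c': index 2 in ['a', 'b', 'c', 'd', 'e'] -> ['c', 'a', 'b', 'd', 'e']
'a': index 1 in ['c', 'a', 'b', 'd', 'e'] -> ['a', 'c', 'b', 'd', 'e']
'c': index 1 in ['a', 'c', 'b', 'd', 'e'] -> ['c', 'a', 'b', 'd', 'e']
'c': index 0 in ['c', 'a', 'b', 'd', 'e'] -> ['c', 'a', 'b', 'd', 'e']
'c': index 0 in ['c', 'a', 'b', 'd', 'e'] -> ['c', 'a', 'b', 'd', 'e']
'b': index 2 in ['c', 'a', 'b', 'd', 'e'] -> ['b', 'c', 'a', 'd', 'e']
'b': index 0 in ['b', 'c', 'a', 'd', 'e'] -> ['b', 'c', 'a', 'd', 'e']
'd': index 3 in ['b', 'c', 'a', 'd', 'e'] -> ['d', 'b', 'c', 'a', 'e']
'a': index 3 in ['d', 'b', 'c', 'a', 'e'] -> ['a', 'd', 'b', 'c', 'e']
'e': index 4 in ['a', 'd', 'b', 'c', 'e'] -> ['e', 'a', 'd', 'b', 'c']
'a': index 1 in ['e', 'a', 'd', 'b', 'c'] -> ['a', 'e', 'd', 'b', 'c']


Output: [2, 1, 1, 0, 0, 2, 0, 3, 3, 4, 1]


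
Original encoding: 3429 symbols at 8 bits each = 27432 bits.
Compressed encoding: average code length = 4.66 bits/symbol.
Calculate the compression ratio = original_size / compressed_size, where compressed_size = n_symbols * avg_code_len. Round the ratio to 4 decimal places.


original_size = n_symbols * orig_bits = 3429 * 8 = 27432 bits
compressed_size = n_symbols * avg_code_len = 3429 * 4.66 = 15979.14 bits
ratio = original_size / compressed_size = 27432 / 15979.14 = 1.7167

Compression ratio = 1.7167


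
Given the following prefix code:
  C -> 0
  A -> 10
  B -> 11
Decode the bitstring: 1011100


Decoding step by step:
Bits 10 -> A
Bits 11 -> B
Bits 10 -> A
Bits 0 -> C


Decoded message: ABAC


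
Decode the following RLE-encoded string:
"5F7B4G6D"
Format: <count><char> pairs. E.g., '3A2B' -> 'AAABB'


Expanding each <count><char> pair:
  5F -> 'FFFFF'
  7B -> 'BBBBBBB'
  4G -> 'GGGG'
  6D -> 'DDDDDD'

Decoded = FFFFFBBBBBBBGGGGDDDDDD
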